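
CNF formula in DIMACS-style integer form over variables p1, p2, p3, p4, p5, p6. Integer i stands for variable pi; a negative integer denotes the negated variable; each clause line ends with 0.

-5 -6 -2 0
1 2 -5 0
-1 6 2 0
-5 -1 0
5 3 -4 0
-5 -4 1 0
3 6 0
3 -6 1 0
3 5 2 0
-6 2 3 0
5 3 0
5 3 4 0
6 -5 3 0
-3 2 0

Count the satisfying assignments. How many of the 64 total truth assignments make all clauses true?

9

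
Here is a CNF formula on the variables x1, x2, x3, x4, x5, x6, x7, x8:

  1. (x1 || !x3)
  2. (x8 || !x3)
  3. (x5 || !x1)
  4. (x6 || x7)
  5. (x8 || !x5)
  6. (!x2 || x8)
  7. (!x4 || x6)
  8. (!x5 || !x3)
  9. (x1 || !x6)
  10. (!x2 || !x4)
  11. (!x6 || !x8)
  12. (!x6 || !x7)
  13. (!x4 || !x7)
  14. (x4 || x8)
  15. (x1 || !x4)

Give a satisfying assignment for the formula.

x1 = False, x2 = True, x3 = False, x4 = False, x5 = False, x6 = False, x7 = True, x8 = True

x3 occurs only negated in the remaining clauses — set x3 = False.
Set x1 = False and propagate.
  then x6 is forced to False.
  then x7 is forced to True.
  then x4 is forced to False.
  then x8 is forced to True.
x2, x5 are now unconstrained; take x2 = True, x5 = False.
Every clause has at least one true literal under this assignment.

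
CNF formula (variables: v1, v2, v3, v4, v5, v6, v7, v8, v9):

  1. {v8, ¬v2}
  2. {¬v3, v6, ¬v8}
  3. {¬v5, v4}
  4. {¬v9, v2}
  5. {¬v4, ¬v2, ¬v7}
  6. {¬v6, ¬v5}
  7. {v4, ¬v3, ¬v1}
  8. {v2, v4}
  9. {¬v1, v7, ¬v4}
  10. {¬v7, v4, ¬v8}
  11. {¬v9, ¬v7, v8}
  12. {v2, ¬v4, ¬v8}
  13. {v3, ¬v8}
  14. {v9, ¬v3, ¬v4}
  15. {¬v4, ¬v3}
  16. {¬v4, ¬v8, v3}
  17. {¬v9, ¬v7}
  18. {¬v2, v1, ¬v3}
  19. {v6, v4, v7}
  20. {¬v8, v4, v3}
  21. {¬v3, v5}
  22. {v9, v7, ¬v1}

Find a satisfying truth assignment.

Try v1 = True.
Try v2 = False.
  then v9 is forced to False.
  then v4 is forced to True.
  then v7 is forced to True.
  then v8 is forced to False.
  then v3 is forced to False.
Try v5 = False.
v6 is now unconstrained; take v6 = True.

v1 = T  v2 = F  v3 = F  v4 = T  v5 = F  v6 = T  v7 = T  v8 = F  v9 = F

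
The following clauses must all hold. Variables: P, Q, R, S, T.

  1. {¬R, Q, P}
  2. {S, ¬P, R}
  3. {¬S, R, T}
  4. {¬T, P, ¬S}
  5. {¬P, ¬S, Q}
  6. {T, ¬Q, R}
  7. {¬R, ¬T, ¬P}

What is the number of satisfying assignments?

Split on P, then R.
  P=1, R=1: remaining (Q,S,T) ∈ {(0,0,0); (1,0,0); (1,1,0)} — 3.
  P=1, R=0: remaining (Q,S,T) ∈ {(1,1,1)} — 1.
  P=0, R=1: remaining (Q,S,T) ∈ {(1,0,0); (1,0,1); (1,1,0)} — 3.
  P=0, R=0: remaining (Q,S,T) ∈ {(0,0,0); (0,0,1); (1,0,1)} — 3.
Total: 3 + 1 + 3 + 3 = 10.

10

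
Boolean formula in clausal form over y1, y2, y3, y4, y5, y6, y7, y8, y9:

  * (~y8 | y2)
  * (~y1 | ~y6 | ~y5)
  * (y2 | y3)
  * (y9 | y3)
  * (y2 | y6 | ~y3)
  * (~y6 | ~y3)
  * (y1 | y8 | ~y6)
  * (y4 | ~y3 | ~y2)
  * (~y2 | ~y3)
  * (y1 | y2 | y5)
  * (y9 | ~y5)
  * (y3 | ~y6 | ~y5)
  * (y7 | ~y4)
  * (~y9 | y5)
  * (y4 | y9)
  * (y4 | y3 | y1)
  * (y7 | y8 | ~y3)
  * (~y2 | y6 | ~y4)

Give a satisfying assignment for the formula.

y1=T, y2=T, y3=F, y4=F, y5=T, y6=F, y7=T, y8=F, y9=T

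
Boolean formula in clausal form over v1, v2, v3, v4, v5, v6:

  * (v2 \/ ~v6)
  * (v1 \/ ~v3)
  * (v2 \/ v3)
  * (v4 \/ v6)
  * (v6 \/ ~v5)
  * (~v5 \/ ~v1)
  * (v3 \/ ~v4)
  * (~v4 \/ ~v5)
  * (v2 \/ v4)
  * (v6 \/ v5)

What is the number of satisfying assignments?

The models are:
  v1=0 v2=1 v3=0 v4=0 v5=0 v6=1
  v1=0 v2=1 v3=0 v4=0 v5=1 v6=1
  v1=1 v2=1 v3=0 v4=0 v5=0 v6=1
  v1=1 v2=1 v3=1 v4=0 v5=0 v6=1
  v1=1 v2=1 v3=1 v4=1 v5=0 v6=1
That's 5 in total.

5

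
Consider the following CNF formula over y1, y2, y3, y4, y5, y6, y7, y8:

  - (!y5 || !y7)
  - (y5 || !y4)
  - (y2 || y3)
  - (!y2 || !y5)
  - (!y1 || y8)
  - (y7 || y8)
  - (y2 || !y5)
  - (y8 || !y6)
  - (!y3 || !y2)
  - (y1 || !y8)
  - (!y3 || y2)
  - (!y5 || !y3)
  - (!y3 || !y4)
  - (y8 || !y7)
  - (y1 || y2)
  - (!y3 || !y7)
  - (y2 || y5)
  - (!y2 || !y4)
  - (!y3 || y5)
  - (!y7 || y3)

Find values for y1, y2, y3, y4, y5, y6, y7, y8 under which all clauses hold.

y4 occurs only negated in the remaining clauses — set y4 = False.
Try y1 = True.
  then y8 is forced to True.
Set y2 = True and propagate.
  then y5 is forced to False.
  then y3 is forced to False.
  then y7 is forced to False.
y6 is now unconstrained; take y6 = True.

y1 = True, y2 = True, y3 = False, y4 = False, y5 = False, y6 = True, y7 = False, y8 = True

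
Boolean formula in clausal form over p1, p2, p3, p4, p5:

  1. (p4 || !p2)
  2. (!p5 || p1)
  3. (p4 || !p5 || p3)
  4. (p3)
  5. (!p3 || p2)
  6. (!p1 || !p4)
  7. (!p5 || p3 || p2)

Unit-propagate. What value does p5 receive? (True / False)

False

(p3) stands alone — p3 = True.
(!p3 || p2): since p3 = True, the clause reduces to (p2). p2 = True.
From (!p2 || p4) and p2 = True: p4 = True.
(!p1 || !p4): since p4 = True, the clause reduces to (!p1). p1 = False.
(p1 || !p5): since p1 = False, the clause reduces to (!p5). p5 = False.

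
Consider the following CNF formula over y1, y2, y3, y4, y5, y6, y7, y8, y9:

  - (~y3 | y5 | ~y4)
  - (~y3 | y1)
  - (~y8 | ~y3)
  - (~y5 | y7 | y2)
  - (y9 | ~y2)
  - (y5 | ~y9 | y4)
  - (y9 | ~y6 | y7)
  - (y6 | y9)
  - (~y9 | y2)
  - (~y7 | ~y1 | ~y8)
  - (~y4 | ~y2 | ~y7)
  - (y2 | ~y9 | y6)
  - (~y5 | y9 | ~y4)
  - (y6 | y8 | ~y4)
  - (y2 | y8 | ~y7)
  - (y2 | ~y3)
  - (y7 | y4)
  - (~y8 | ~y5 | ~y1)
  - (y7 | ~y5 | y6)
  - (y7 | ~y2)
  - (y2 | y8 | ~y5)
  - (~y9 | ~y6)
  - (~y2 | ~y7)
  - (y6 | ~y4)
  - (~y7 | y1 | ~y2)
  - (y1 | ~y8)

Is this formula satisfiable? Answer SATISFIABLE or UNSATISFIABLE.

y2 = True:
  propagation gives y9=True, y7=True; an empty clause results — contradiction.
y2 = False:
  propagation gives y9=False, y6=True, y7=True, y8=True; an empty clause results — contradiction.
Every branch closes, so no satisfying assignment exists.

UNSATISFIABLE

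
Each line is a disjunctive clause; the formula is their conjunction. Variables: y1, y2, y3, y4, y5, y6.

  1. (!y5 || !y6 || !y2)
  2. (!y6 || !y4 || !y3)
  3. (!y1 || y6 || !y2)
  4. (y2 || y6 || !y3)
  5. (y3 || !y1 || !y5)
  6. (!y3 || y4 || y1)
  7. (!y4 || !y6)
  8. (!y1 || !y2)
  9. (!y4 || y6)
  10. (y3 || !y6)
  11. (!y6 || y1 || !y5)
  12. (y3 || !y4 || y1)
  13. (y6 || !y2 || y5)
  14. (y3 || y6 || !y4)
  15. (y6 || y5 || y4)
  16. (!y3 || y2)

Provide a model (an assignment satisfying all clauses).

y1=False, y2=False, y3=False, y4=False, y5=True, y6=False

Try y1 = False.
For the remaining variables, y2 = False, y3 = False, y4 = False, y5 = True, y6 = False works.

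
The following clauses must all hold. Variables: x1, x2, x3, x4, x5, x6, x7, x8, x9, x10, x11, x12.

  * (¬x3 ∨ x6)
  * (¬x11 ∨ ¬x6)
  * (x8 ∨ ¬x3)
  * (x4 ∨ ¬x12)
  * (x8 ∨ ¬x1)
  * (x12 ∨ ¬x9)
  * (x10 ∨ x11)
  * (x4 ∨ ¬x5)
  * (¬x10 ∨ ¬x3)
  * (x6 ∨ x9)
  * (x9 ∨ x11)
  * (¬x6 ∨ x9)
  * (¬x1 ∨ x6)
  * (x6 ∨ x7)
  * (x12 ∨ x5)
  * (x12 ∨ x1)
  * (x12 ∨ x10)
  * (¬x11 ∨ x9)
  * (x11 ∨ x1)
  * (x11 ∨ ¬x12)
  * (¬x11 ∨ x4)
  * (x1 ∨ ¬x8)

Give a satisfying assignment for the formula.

x3 occurs only negated in the remaining clauses — set x3 = False.
Pure literal: x4 appears only positively; assign x4 = True.
Try x1 = False.
  then x12 is forced to True.
  then x11 is forced to True.
  then x6 is forced to False.
  then x9 is forced to True.
  then x7 is forced to True.
  then x8 is forced to False.
x2, x5, x10 are now unconstrained; take x2 = False, x5 = False, x10 = True.

x1=False, x2=False, x3=False, x4=True, x5=False, x6=False, x7=True, x8=False, x9=True, x10=True, x11=True, x12=True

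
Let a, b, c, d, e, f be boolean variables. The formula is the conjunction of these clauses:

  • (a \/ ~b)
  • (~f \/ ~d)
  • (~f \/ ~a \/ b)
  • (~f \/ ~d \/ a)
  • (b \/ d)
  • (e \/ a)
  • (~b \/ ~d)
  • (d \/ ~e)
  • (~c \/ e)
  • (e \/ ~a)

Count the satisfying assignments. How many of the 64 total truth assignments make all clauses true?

4

The models are:
  a=0 b=0 c=0 d=1 e=1 f=0
  a=0 b=0 c=1 d=1 e=1 f=0
  a=1 b=0 c=0 d=1 e=1 f=0
  a=1 b=0 c=1 d=1 e=1 f=0
That's 4 in total.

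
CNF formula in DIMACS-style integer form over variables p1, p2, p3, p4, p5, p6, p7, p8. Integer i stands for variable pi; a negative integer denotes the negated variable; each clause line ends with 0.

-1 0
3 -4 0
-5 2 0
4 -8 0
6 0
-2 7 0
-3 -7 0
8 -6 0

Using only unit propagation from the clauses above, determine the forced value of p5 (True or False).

False

(~p1) stands alone — p1 = False.
(p6) is a unit clause: p6 = True.
(~p6 | p8): since p6 = True, the clause reduces to (p8). p8 = True.
(~p8 | p4) with p8 = True leaves only p4, so p4 = True.
In (~p4 | p3), ~p4 is now false; p3 must hold, so p3 = True.
(~p7 | ~p3): since p3 = True, the clause reduces to (~p7). p7 = False.
From (p7 | ~p2) and p7 = False: p2 = False.
(p2 | ~p5) with p2 = False leaves only ~p5, so p5 = False.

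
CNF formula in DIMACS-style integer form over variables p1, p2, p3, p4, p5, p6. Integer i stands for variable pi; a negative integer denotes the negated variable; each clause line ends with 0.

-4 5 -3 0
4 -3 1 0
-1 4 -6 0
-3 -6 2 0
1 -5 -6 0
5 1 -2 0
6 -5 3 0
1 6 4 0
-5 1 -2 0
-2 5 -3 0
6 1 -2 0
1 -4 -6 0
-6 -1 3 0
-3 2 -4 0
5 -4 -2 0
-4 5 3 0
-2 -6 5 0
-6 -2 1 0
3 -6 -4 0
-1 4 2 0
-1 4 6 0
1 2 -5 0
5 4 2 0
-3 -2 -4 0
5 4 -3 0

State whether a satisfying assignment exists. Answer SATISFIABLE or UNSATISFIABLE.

UNSATISFIABLE

p4 = True:
  p2 = True:
    propagation gives p5=True, p1=True, p3=False, p6=True; an empty clause results — contradiction.
  p2 = False:
    propagation gives p3=False, p5=True, p6=True; an empty clause results — contradiction.
p4 = False:
  p1 = True:
    propagation gives p6=False; an empty clause results — contradiction.
  p1 = False:
    propagation gives p3=False, p6=True, p5=False, p2=False; an empty clause results — contradiction.
Every branch closes, so no satisfying assignment exists.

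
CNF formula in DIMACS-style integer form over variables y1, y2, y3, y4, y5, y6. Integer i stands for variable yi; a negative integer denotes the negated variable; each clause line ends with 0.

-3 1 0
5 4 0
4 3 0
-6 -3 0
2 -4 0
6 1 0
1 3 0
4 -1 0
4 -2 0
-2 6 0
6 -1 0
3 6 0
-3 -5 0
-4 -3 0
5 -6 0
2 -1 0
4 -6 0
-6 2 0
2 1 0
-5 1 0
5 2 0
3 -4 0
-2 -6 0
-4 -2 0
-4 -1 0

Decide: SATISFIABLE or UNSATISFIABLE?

UNSATISFIABLE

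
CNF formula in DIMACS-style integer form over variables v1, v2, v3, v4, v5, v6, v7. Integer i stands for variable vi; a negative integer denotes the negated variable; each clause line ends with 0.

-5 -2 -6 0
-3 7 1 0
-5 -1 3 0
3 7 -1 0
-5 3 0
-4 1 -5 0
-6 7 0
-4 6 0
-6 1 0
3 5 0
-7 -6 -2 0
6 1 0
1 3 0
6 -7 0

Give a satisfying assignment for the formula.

v1=T  v2=F  v3=T  v4=F  v5=F  v6=F  v7=F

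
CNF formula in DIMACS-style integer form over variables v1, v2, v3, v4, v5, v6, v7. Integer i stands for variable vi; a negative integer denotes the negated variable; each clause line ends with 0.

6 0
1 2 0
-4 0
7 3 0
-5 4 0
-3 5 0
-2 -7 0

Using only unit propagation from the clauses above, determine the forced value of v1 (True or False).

True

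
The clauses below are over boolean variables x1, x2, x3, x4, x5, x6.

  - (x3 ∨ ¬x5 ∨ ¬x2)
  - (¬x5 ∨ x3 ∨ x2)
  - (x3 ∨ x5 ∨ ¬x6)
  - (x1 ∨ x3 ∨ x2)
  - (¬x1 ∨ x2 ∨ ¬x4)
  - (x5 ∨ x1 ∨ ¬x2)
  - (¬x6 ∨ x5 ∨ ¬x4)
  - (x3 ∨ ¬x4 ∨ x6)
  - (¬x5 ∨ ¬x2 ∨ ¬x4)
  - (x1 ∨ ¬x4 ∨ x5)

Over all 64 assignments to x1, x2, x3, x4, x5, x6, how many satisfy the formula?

19

Case analysis on x5 and x2:
  x5=T, x2=T: remaining (x1,x3,x4,x6) ∈ {(F,T,F,F); (F,T,F,T); (T,T,F,F); (T,T,F,T)} — 4.
  x5=T, x2=F: x6 free; 3 ways for (x1,x3,x4) × 2^1 = 6.
  x5=F, x2=T: remaining (x1,x3,x4,x6) ∈ {(T,F,F,F); (T,T,F,F); (T,T,F,T); (T,T,T,F)} — 4.
  x5=F, x2=F: 5 of the 16 assignments to (x1,x3,x4,x6) work.
Total: 4 + 6 + 4 + 5 = 19.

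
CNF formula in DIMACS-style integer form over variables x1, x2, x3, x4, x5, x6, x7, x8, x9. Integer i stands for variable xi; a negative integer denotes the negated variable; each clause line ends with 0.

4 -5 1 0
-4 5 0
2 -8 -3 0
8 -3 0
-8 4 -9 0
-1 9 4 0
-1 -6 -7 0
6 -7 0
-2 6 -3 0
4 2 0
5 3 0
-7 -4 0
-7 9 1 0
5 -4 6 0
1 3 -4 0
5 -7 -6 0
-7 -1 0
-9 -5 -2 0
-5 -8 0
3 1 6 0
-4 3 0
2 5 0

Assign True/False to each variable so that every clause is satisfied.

Pure literal: x7 appears only negated; assign x7 = False.
Try x1 = False.
Set x2 = True and propagate.
Try x3 = True.
  then x8 is forced to True.
  then x6 is forced to True.
  then x5 is forced to False.
  then x4 is forced to False.
  then x9 is forced to False.
Every clause has at least one true literal under this assignment.
Check each clause:
  1. (~x5 | x4 | x1) — ~x5 is true.
  2. (x5 | ~x4) — ~x4 is true.
  3. (~x8 | x2 | ~x3) — x2 is true.
  4. (x8 | ~x3) — x8 is true.
  5. (~x9 | ~x8 | x4) — ~x9 is true.
  6. (x9 | ~x1 | x4) — ~x1 is true.
  7. (~x1 | ~x6 | ~x7) — ~x7 is true.
  8. (x6 | ~x7) — ~x7 is true.
  9. (~x3 | x6 | ~x2) — x6 is true.
  10. (x4 | x2) — x2 is true.
  11. (x3 | x5) — x3 is true.
  12. (~x4 | ~x7) — ~x7 is true.
  13. (x9 | x1 | ~x7) — ~x7 is true.
  14. (x5 | ~x4 | x6) — ~x4 is true.
  15. (x1 | x3 | ~x4) — x3 is true.
  16. (x5 | ~x6 | ~x7) — ~x7 is true.
  17. (~x1 | ~x7) — ~x7 is true.
  18. (~x9 | ~x2 | ~x5) — ~x5 is true.
  19. (~x5 | ~x8) — ~x5 is true.
  20. (x3 | x1 | x6) — x3 is true.
  21. (~x4 | x3) — x3 is true.
  22. (x2 | x5) — x2 is true.

x1 = F, x2 = T, x3 = T, x4 = F, x5 = F, x6 = T, x7 = F, x8 = T, x9 = F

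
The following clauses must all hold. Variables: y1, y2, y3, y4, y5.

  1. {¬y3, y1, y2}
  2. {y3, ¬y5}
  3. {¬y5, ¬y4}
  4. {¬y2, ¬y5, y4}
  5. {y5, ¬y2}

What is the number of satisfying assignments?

The models are:
  y1=F y2=F y3=F y4=F y5=F
  y1=F y2=F y3=F y4=T y5=F
  y1=T y2=F y3=F y4=F y5=F
  y1=T y2=F y3=F y4=T y5=F
  y1=T y2=F y3=T y4=F y5=F
  y1=T y2=F y3=T y4=F y5=T
  y1=T y2=F y3=T y4=T y5=F
That's 7 in total.

7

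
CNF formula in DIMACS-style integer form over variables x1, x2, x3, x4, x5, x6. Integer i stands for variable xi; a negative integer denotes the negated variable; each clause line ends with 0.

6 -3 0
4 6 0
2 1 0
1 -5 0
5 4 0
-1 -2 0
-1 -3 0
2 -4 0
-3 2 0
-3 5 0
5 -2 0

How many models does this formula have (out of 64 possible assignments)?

The models are:
  x1=1 x2=0 x3=0 x4=0 x5=1 x6=1
Count: 1.

1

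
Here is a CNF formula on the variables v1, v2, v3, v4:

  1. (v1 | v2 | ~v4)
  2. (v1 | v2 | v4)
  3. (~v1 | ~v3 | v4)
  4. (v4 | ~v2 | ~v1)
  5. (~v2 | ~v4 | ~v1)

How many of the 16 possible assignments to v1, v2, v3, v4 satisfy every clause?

Case analysis on v1 and v4:
  v1=1, v4=1: remaining (v2,v3) ∈ {(0,0); (0,1)} — 2.
  v1=1, v4=0: remaining (v2,v3) ∈ {(0,0)} — 1.
  v1=0, v4=1: remaining (v2,v3) ∈ {(1,0); (1,1)} — 2.
  v1=0, v4=0: remaining (v2,v3) ∈ {(1,0); (1,1)} — 2.
Total: 2 + 1 + 2 + 2 = 7.

7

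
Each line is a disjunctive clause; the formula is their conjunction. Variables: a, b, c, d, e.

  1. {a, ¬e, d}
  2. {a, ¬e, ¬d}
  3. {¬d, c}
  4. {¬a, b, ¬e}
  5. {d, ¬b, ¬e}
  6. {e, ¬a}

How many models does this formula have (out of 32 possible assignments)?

7

Case analysis on e and a:
  e=1, a=1: remaining (b,c,d) ∈ {(1,1,1)} — 1.
  e=1, a=0: a clause becomes empty — 0.
  e=0, a=1: a clause becomes empty — 0.
  e=0, a=0: b free; 3 ways for (c,d) × 2^1 = 6.
Total: 1 + 0 + 0 + 6 = 7.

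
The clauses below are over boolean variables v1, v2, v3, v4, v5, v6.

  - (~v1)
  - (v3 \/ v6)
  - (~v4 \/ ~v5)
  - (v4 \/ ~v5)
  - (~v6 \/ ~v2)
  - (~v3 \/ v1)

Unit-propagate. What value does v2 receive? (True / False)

False

(~v1) stands alone — v1 = False.
In (~v3 \/ v1), v1 is now false; ~v3 must hold, so v3 = False.
(v6 \/ v3): since v3 = False, the clause reduces to (v6). v6 = True.
(~v6 \/ ~v2): since v6 = True, the clause reduces to (~v2). v2 = False.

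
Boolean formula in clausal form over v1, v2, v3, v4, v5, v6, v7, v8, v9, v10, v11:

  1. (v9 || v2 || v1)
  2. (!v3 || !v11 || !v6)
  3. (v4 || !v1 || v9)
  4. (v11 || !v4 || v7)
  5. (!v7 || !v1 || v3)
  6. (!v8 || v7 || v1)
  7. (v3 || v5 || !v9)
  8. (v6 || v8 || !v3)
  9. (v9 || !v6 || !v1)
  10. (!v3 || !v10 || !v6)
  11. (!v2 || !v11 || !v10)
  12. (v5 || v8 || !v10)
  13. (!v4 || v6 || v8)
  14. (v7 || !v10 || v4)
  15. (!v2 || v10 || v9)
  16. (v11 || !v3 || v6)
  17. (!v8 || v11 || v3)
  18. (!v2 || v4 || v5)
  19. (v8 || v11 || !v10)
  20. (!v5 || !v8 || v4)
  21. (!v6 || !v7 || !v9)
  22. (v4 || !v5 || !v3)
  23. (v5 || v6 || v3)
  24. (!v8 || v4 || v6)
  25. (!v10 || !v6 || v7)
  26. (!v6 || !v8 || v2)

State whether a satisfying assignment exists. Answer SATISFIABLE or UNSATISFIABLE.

Set v1 = True and propagate.
Try v2 = False.
Try v3 = False.
  then v7 is forced to False.
For the remaining variables, v4 = True, v5 = True, v6 = False, v8 = True, v9 = False, v10 = False, v11 = True works.
So v1=T, v2=F, v3=F, v4=T, v5=T, v6=F, v7=F, v8=T, v9=F, v10=F, v11=T is a satisfying assignment.

SATISFIABLE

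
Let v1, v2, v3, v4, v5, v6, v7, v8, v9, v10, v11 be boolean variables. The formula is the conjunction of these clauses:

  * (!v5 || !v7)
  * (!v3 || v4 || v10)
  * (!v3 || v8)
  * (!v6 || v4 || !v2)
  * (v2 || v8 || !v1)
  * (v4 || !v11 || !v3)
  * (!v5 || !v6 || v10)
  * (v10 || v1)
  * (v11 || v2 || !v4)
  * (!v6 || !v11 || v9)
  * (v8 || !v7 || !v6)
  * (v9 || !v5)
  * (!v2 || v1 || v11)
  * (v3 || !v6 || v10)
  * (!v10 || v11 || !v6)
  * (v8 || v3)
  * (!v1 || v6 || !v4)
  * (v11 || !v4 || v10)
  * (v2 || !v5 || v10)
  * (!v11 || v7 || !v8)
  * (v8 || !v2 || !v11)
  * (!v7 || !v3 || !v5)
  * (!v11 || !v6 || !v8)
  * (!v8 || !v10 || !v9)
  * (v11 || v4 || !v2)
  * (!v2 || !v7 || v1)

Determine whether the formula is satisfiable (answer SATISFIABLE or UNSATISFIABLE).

SATISFIABLE

v5 occurs only negated in the remaining clauses — set v5 = False.
Set v1 = True and propagate.
Try v2 = False.
  then v8 is forced to True.
The remaining clauses are satisfied by v3 = False, v4 = False, v6 = False, v7 = True, v9 = False, v10 = True, v11 = False.
Every clause has at least one true literal under this assignment.
So v1 = True  v2 = False  v3 = False  v4 = False  v5 = False  v6 = False  v7 = True  v8 = True  v9 = False  v10 = True  v11 = False is a satisfying assignment.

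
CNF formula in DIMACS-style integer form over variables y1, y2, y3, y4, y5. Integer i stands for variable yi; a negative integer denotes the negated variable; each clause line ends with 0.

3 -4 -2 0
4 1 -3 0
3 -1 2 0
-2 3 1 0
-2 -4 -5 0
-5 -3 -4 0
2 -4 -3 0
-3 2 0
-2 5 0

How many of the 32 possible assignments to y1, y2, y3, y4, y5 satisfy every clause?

6

The models are:
  y1=F y2=F y3=F y4=F y5=F
  y1=F y2=F y3=F y4=F y5=T
  y1=F y2=F y3=F y4=T y5=F
  y1=F y2=F y3=F y4=T y5=T
  y1=T y2=T y3=F y4=F y5=T
  y1=T y2=T y3=T y4=F y5=T
Count: 6.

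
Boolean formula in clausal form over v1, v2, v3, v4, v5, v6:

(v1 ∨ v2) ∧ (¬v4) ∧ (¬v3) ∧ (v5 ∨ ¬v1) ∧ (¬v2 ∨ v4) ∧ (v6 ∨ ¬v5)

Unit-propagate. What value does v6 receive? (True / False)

(¬v4) stands alone — v4 = False.
Unit clause (¬v3) sets v3 = False.
(v4 ∨ ¬v2): since v4 = False, the clause reduces to (¬v2). v2 = False.
From (v2 ∨ v1) and v2 = False: v1 = True.
(v5 ∨ ¬v1): since v1 = True, the clause reduces to (v5). v5 = True.
(¬v5 ∨ v6) with v5 = True leaves only v6, so v6 = True.

True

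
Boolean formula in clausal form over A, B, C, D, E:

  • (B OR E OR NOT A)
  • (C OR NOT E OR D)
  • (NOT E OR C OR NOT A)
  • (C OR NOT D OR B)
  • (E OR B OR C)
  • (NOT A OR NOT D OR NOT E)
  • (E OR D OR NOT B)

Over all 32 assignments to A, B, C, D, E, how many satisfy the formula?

13

Case analysis on E and B:
  E=1, B=1: remaining (A,C,D) ∈ {(0,0,1); (0,1,0); (0,1,1); (1,1,0)} — 4.
  E=1, B=0: remaining (A,C,D) ∈ {(0,1,0); (0,1,1); (1,1,0)} — 3.
  E=0, B=1: remaining (A,C,D) ∈ {(0,0,1); (0,1,1); (1,0,1); (1,1,1)} — 4.
  E=0, B=0: remaining (A,C,D) ∈ {(0,1,0); (0,1,1)} — 2.
Total: 4 + 3 + 4 + 2 = 13.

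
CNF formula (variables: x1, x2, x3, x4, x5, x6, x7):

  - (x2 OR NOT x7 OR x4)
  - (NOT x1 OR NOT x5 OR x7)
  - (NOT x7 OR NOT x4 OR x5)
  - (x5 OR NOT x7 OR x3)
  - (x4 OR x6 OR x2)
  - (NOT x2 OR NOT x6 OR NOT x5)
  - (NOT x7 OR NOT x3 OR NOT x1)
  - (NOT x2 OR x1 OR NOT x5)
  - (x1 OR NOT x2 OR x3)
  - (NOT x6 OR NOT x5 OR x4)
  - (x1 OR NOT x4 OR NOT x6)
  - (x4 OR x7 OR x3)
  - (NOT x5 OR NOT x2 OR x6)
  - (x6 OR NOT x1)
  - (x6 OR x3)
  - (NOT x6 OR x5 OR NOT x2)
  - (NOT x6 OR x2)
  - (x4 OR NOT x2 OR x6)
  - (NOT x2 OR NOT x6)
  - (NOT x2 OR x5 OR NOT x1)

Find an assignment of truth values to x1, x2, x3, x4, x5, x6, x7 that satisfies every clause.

x1=F, x2=F, x3=T, x4=T, x5=F, x6=F, x7=F

Check each clause:
  1. (x2 OR NOT x7 OR x4) — NOT x7 is true.
  2. (NOT x1 OR NOT x5 OR x7) — NOT x5 is true.
  3. (x5 OR NOT x4 OR NOT x7) — NOT x7 is true.
  4. (NOT x7 OR x3 OR x5) — NOT x7 is true.
  5. (x2 OR x4 OR x6) — x4 is true.
  6. (NOT x6 OR NOT x2 OR NOT x5) — NOT x6 is true.
  7. (NOT x3 OR NOT x7 OR NOT x1) — NOT x7 is true.
  8. (NOT x2 OR NOT x5 OR x1) — NOT x5 is true.
  9. (NOT x2 OR x1 OR x3) — x3 is true.
  10. (x4 OR NOT x6 OR NOT x5) — NOT x6 is true.
  11. (NOT x6 OR NOT x4 OR x1) — NOT x6 is true.
  12. (x3 OR x7 OR x4) — x3 is true.
  13. (NOT x2 OR x6 OR NOT x5) — NOT x5 is true.
  14. (NOT x1 OR x6) — NOT x1 is true.
  15. (x6 OR x3) — x3 is true.
  16. (NOT x6 OR x5 OR NOT x2) — NOT x6 is true.
  17. (NOT x6 OR x2) — NOT x6 is true.
  18. (x4 OR x6 OR NOT x2) — x4 is true.
  19. (NOT x2 OR NOT x6) — NOT x6 is true.
  20. (NOT x2 OR x5 OR NOT x1) — NOT x2 is true.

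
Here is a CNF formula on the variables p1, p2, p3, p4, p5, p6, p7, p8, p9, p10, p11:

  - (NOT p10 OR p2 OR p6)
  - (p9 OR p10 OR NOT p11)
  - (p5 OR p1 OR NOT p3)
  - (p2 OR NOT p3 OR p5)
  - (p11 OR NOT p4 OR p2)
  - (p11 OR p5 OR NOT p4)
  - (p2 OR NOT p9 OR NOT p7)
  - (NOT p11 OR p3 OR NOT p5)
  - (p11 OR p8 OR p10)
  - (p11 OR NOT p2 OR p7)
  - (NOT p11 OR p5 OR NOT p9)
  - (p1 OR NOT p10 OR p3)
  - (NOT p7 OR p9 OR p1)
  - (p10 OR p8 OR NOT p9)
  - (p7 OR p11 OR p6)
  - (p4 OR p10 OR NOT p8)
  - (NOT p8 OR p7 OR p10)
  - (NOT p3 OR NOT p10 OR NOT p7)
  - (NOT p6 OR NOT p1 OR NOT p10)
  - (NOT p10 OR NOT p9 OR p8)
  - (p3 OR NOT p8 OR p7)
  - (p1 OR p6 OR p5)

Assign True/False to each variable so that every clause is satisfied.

Set p1 = True and propagate.
Branch on p2: take p2 = True.
The remaining clauses are satisfied by p3 = False, p4 = False, p5 = False, p6 = False, p7 = True, p8 = False, p9 = False, p10 = True, p11 = False.

p1 = True  p2 = True  p3 = False  p4 = False  p5 = False  p6 = False  p7 = True  p8 = False  p9 = False  p10 = True  p11 = False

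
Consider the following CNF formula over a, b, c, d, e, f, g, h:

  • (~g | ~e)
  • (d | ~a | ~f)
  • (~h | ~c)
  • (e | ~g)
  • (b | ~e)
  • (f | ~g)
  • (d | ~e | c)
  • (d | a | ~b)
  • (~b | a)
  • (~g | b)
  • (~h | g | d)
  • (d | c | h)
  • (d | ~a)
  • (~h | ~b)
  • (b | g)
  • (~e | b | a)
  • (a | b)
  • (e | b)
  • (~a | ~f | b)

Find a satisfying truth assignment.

a=True, b=True, c=True, d=True, e=True, f=True, g=False, h=False

Check each clause:
  1. (~e | ~g) — ~g is true.
  2. (d | ~f | ~a) — d is true.
  3. (~c | ~h) — ~h is true.
  4. (e | ~g) — ~g is true.
  5. (~e | b) — b is true.
  6. (f | ~g) — ~g is true.
  7. (c | ~e | d) — c is true.
  8. (d | a | ~b) — a is true.
  9. (~b | a) — a is true.
  10. (b | ~g) — ~g is true.
  11. (d | g | ~h) — ~h is true.
  12. (c | d | h) — c is true.
  13. (d | ~a) — d is true.
  14. (~b | ~h) — ~h is true.
  15. (g | b) — b is true.
  16. (a | b | ~e) — a is true.
  17. (b | a) — a is true.
  18. (e | b) — b is true.
  19. (~f | b | ~a) — b is true.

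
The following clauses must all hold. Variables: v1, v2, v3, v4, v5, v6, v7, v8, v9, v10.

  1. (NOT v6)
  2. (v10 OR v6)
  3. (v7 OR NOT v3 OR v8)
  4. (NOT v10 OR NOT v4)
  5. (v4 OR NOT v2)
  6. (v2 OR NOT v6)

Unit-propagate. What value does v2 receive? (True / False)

False

(NOT v6) stands alone — v6 = False.
In (v10 OR v6), v6 is now false; v10 must hold, so v10 = True.
(NOT v4 OR NOT v10) with v10 = True leaves only NOT v4, so v4 = False.
(v4 OR NOT v2): since v4 = False, the clause reduces to (NOT v2). v2 = False.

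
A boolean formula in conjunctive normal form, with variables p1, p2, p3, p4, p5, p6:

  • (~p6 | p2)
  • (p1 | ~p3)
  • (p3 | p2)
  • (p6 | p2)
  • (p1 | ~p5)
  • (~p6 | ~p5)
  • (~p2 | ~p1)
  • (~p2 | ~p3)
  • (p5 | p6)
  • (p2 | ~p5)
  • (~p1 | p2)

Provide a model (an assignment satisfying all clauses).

p1=F, p2=T, p3=F, p4=F, p5=F, p6=T

Check each clause:
  1. (~p6 | p2) — p2 is true.
  2. (p1 | ~p3) — ~p3 is true.
  3. (p2 | p3) — p2 is true.
  4. (p2 | p6) — p2 is true.
  5. (~p5 | p1) — ~p5 is true.
  6. (~p6 | ~p5) — ~p5 is true.
  7. (~p2 | ~p1) — ~p1 is true.
  8. (~p3 | ~p2) — ~p3 is true.
  9. (p6 | p5) — p6 is true.
  10. (p2 | ~p5) — p2 is true.
  11. (p2 | ~p1) — p2 is true.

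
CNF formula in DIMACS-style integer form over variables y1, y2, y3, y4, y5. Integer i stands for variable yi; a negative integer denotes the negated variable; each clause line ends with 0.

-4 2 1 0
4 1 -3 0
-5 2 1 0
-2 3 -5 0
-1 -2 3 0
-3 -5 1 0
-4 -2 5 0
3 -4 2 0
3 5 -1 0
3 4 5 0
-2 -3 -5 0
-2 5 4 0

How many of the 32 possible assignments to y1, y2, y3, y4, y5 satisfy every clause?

Satisfying assignments:
  y1=T y2=F y3=F y4=F y5=T
  y1=T y2=F y3=T y4=F y5=F
  y1=T y2=F y3=T y4=F y5=T
  y1=T y2=F y3=T y4=T y5=F
  y1=T y2=F y3=T y4=T y5=T
That's 5 in total.

5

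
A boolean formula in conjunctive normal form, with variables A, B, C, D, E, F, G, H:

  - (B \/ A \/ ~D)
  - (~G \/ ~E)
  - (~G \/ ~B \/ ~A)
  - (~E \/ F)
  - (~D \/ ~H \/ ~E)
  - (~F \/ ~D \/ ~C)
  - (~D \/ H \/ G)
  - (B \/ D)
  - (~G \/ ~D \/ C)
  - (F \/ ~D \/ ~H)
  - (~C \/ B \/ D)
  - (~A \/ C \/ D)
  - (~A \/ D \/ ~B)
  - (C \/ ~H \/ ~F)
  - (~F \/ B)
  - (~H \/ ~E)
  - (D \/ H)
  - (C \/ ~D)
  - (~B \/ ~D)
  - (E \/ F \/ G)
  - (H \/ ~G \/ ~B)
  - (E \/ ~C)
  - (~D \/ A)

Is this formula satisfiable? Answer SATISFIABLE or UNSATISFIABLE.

SATISFIABLE

Branch on A: take A = False.
  then D is forced to False.
  then B is forced to True.
  then H is forced to True.
  then E is forced to False.
  then C is forced to False.
  then F is forced to False.
  then G is forced to True.
So A = F  B = T  C = F  D = F  E = F  F = F  G = T  H = T is a satisfying assignment.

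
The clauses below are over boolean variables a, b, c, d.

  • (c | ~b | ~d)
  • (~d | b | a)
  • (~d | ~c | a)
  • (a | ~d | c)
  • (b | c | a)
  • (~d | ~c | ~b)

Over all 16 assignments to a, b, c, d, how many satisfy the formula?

9

Case analysis on c and d:
  c=1, d=1: remaining (a,b) ∈ {(1,0)} — 1.
  c=1, d=0: remaining (a,b) ∈ {(0,0); (0,1); (1,0); (1,1)} — 4.
  c=0, d=1: remaining (a,b) ∈ {(1,0)} — 1.
  c=0, d=0: remaining (a,b) ∈ {(0,1); (1,0); (1,1)} — 3.
Total: 1 + 4 + 1 + 3 = 9.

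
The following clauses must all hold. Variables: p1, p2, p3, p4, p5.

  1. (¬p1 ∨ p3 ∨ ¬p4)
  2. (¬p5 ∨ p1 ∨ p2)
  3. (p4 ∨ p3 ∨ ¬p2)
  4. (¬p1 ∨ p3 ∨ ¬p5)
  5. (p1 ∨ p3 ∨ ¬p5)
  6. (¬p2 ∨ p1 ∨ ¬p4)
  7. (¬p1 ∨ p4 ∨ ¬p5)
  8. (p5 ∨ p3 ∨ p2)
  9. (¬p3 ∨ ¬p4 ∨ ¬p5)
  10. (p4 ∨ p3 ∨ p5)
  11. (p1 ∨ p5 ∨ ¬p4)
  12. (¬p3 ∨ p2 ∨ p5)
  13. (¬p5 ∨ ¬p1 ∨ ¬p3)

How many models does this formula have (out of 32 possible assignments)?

4

The models are:
  p1=F p2=T p3=T p4=F p5=F
  p1=F p2=T p3=T p4=F p5=T
  p1=T p2=T p3=T p4=F p5=F
  p1=T p2=T p3=T p4=T p5=F
That's 4 in total.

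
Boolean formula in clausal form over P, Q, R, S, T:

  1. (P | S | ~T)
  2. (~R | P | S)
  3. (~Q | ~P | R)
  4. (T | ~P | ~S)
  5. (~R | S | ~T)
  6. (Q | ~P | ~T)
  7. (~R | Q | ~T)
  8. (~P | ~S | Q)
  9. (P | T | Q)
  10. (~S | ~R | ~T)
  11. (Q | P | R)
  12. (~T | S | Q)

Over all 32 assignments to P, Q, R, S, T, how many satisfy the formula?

Satisfying assignments:
  P=F Q=T R=F S=F T=F
  P=F Q=T R=F S=T T=F
  P=F Q=T R=F S=T T=T
  P=F Q=T R=T S=T T=F
  P=T Q=F R=F S=F T=F
  P=T Q=F R=T S=F T=F
  P=T Q=T R=T S=F T=F
Count: 7.

7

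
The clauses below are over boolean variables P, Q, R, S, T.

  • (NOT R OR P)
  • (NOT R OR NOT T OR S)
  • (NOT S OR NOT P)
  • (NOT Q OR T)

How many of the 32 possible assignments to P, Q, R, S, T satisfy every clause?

10

Case analysis on P and R:
  P=T, R=T: remaining (Q,S,T) ∈ {(F,F,F)} — 1.
  P=T, R=F: remaining (Q,S,T) ∈ {(F,F,F); (F,F,T); (T,F,T)} — 3.
  P=F, R=T: a clause becomes empty — 0.
  P=F, R=F: S free; 3 ways for (Q,T) × 2^1 = 6.
Total: 1 + 3 + 0 + 6 = 10.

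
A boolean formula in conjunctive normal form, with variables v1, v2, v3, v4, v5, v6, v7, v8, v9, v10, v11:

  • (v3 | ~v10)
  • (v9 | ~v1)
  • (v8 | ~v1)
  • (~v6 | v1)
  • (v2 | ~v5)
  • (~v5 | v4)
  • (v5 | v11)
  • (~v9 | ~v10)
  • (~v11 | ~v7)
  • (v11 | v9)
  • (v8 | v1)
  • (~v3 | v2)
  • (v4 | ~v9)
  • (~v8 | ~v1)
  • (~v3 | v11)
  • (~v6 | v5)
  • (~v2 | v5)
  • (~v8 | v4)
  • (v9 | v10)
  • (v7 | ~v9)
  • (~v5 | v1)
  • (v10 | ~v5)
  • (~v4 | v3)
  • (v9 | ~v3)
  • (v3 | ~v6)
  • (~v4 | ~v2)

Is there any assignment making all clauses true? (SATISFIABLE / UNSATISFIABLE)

UNSATISFIABLE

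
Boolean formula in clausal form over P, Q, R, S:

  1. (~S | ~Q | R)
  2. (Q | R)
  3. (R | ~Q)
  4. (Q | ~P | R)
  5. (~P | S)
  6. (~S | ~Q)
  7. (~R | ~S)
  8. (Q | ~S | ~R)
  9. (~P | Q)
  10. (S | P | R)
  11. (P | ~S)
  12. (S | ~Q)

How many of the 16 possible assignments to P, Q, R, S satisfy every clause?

1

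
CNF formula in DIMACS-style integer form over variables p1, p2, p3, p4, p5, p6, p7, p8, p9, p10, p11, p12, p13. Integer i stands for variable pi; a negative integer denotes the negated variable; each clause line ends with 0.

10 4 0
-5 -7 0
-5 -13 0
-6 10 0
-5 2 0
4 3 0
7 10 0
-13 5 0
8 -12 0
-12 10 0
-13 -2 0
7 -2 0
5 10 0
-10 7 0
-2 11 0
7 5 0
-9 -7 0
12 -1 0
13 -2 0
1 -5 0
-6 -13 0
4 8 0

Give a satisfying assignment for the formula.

p1=False, p2=False, p3=True, p4=True, p5=False, p6=False, p7=True, p8=True, p9=False, p10=True, p11=True, p12=False, p13=False

Check each clause:
  1. (p10 || p4) — p10 is true.
  2. (!p5 || !p7) — !p5 is true.
  3. (!p13 || !p5) — !p13 is true.
  4. (!p6 || p10) — p10 is true.
  5. (!p5 || p2) — !p5 is true.
  6. (p4 || p3) — p3 is true.
  7. (p7 || p10) — p10 is true.
  8. (p5 || !p13) — !p13 is true.
  9. (p8 || !p12) — p8 is true.
  10. (!p12 || p10) — p10 is true.
  11. (!p2 || !p13) — !p13 is true.
  12. (p7 || !p2) — !p2 is true.
  13. (p10 || p5) — p10 is true.
  14. (p7 || !p10) — p7 is true.
  15. (!p2 || p11) — p11 is true.
  16. (p7 || p5) — p7 is true.
  17. (!p9 || !p7) — !p9 is true.
  18. (!p1 || p12) — !p1 is true.
  19. (!p2 || p13) — !p2 is true.
  20. (p1 || !p5) — !p5 is true.
  21. (!p6 || !p13) — !p6 is true.
  22. (p8 || p4) — p8 is true.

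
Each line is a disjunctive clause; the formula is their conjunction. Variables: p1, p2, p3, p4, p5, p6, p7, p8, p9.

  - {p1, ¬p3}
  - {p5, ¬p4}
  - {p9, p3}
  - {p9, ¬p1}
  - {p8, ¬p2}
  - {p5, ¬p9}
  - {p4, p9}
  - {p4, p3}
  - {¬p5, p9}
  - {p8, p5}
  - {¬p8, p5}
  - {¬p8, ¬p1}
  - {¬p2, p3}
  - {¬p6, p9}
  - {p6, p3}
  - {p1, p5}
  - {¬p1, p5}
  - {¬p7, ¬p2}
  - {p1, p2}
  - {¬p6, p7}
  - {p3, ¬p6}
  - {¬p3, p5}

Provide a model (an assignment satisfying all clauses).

p1 = T, p2 = F, p3 = T, p4 = T, p5 = T, p6 = T, p7 = T, p8 = F, p9 = T

Check each clause:
  1. {p1, ¬p3} — p1 is true.
  2. {p5, ¬p4} — p5 is true.
  3. {p9, p3} — p9 is true.
  4. {¬p1, p9} — p9 is true.
  5. {¬p2, p8} — ¬p2 is true.
  6. {p5, ¬p9} — p5 is true.
  7. {p4, p9} — p9 is true.
  8. {p4, p3} — p3 is true.
  9. {p9, ¬p5} — p9 is true.
  10. {p8, p5} — p5 is true.
  11. {¬p8, p5} — ¬p8 is true.
  12. {¬p8, ¬p1} — ¬p8 is true.
  13. {p3, ¬p2} — p3 is true.
  14. {p9, ¬p6} — p9 is true.
  15. {p6, p3} — p3 is true.
  16. {p1, p5} — p1 is true.
  17. {p5, ¬p1} — p5 is true.
  18. {¬p2, ¬p7} — ¬p2 is true.
  19. {p2, p1} — p1 is true.
  20. {¬p6, p7} — p7 is true.
  21. {¬p6, p3} — p3 is true.
  22. {p5, ¬p3} — p5 is true.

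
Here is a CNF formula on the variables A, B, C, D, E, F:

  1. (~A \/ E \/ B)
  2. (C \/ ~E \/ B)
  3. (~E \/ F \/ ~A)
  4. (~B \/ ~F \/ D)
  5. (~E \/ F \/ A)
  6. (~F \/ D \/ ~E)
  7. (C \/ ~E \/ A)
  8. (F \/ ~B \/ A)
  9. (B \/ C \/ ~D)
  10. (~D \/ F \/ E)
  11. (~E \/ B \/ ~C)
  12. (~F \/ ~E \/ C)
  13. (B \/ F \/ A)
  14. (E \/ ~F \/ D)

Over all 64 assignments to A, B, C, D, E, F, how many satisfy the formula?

9

Case analysis on E and F:
  E=1, F=1: remaining (A,B,C,D) ∈ {(0,1,1,1); (1,1,1,1)} — 2.
  E=1, F=0: a clause becomes empty — 0.
  E=0, F=1: 5 of the 16 assignments to (A,B,C,D) work.
  E=0, F=0: remaining (A,B,C,D) ∈ {(1,1,0,0); (1,1,1,0)} — 2.
Total: 2 + 0 + 5 + 2 = 9.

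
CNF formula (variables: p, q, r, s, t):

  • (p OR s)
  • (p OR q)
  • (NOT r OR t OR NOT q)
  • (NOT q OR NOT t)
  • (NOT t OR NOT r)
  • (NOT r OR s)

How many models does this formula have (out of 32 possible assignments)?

Split on q, then r.
  q=1, r=1: a clause becomes empty — 0.
  q=1, r=0: remaining (p,s,t) ∈ {(0,1,0); (1,0,0); (1,1,0)} — 3.
  q=0, r=1: remaining (p,s,t) ∈ {(1,1,0)} — 1.
  q=0, r=0: remaining (p,s,t) ∈ {(1,0,0); (1,0,1); (1,1,0); (1,1,1)} — 4.
Total: 0 + 3 + 1 + 4 = 8.

8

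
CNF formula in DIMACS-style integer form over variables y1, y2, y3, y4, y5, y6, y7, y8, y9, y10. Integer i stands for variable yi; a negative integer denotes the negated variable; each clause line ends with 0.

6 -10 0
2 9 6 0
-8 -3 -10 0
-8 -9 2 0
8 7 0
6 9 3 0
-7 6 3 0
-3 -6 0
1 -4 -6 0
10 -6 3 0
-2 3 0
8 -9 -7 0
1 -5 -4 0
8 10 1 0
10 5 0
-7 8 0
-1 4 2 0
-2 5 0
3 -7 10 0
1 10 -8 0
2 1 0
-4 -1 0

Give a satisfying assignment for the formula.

y1=1, y2=1, y3=1, y4=0, y5=1, y6=0, y7=0, y8=1, y9=0, y10=0

Check each clause:
  1. (y6 || !y10) — !y10 is true.
  2. (y2 || y6 || y9) — y2 is true.
  3. (!y10 || !y8 || !y3) — !y10 is true.
  4. (!y8 || !y9 || y2) — y2 is true.
  5. (y8 || y7) — y8 is true.
  6. (y9 || y3 || y6) — y3 is true.
  7. (y3 || y6 || !y7) — !y7 is true.
  8. (!y3 || !y6) — !y6 is true.
  9. (y1 || !y6 || !y4) — y1 is true.
  10. (!y6 || y10 || y3) — !y6 is true.
  11. (y3 || !y2) — y3 is true.
  12. (y8 || !y9 || !y7) — y8 is true.
  13. (y1 || !y4 || !y5) — y1 is true.
  14. (y10 || y1 || y8) — y8 is true.
  15. (y10 || y5) — y5 is true.
  16. (!y7 || y8) — y8 is true.
  17. (y2 || y4 || !y1) — y2 is true.
  18. (y5 || !y2) — y5 is true.
  19. (y3 || y10 || !y7) — !y7 is true.
  20. (!y8 || y1 || y10) — y1 is true.
  21. (y1 || y2) — y1 is true.
  22. (!y1 || !y4) — !y4 is true.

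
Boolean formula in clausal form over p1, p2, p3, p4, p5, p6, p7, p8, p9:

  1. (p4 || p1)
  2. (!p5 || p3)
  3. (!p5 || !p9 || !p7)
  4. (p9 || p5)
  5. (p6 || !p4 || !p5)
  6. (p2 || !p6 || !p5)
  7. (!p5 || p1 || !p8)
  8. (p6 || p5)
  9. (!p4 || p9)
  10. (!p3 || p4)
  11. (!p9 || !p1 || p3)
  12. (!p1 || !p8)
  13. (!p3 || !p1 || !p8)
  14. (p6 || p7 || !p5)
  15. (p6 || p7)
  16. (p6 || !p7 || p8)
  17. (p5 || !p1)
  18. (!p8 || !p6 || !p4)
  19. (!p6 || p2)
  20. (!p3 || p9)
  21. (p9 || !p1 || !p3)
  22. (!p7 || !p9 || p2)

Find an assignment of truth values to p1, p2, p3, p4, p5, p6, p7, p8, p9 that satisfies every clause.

p1=F, p2=T, p3=F, p4=T, p5=F, p6=T, p7=F, p8=F, p9=T

p2 occurs only positively in the remaining clauses — set p2 = True.
Try p1 = False.
  then p4 is forced to True.
  then p9 is forced to True.
For the remaining variables, p3 = False, p5 = False, p6 = True, p7 = False, p8 = False works.
Every clause has at least one true literal under this assignment.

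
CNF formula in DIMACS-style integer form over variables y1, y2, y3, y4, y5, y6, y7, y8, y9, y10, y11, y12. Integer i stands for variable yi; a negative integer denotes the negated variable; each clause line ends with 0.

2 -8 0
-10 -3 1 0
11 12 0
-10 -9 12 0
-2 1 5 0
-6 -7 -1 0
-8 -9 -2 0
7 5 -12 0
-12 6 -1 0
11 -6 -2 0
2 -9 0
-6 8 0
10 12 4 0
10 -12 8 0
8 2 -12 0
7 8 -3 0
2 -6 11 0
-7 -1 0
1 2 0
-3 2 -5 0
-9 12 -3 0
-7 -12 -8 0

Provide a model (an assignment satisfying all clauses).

y1=F, y2=T, y3=T, y4=T, y5=T, y6=F, y7=F, y8=T, y9=F, y10=F, y11=T, y12=T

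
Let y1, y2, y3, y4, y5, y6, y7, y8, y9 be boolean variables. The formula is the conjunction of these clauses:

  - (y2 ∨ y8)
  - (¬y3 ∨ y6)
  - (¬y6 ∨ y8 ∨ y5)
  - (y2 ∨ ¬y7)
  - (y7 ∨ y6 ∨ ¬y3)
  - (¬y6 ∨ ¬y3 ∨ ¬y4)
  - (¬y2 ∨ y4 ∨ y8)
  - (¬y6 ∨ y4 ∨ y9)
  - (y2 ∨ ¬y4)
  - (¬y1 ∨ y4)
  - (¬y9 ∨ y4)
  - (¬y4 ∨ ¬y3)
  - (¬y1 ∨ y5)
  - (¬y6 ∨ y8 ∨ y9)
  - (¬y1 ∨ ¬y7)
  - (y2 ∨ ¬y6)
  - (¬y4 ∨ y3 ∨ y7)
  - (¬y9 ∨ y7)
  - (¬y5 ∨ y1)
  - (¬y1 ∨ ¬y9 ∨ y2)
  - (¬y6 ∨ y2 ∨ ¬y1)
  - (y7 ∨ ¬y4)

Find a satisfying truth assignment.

y1=0  y2=1  y3=0  y4=1  y5=0  y6=0  y7=1  y8=0  y9=1

Check each clause:
  1. (y8 ∨ y2) — y2 is true.
  2. (y6 ∨ ¬y3) — ¬y3 is true.
  3. (y8 ∨ ¬y6 ∨ y5) — ¬y6 is true.
  4. (y2 ∨ ¬y7) — y2 is true.
  5. (¬y3 ∨ y6 ∨ y7) — ¬y3 is true.
  6. (¬y6 ∨ ¬y4 ∨ ¬y3) — ¬y6 is true.
  7. (¬y2 ∨ y8 ∨ y4) — y4 is true.
  8. (y4 ∨ y9 ∨ ¬y6) — y9 is true.
  9. (¬y4 ∨ y2) — y2 is true.
  10. (¬y1 ∨ y4) — y4 is true.
  11. (¬y9 ∨ y4) — y4 is true.
  12. (¬y3 ∨ ¬y4) — ¬y3 is true.
  13. (y5 ∨ ¬y1) — ¬y1 is true.
  14. (y9 ∨ y8 ∨ ¬y6) — y9 is true.
  15. (¬y7 ∨ ¬y1) — ¬y1 is true.
  16. (y2 ∨ ¬y6) — y2 is true.
  17. (y3 ∨ ¬y4 ∨ y7) — y7 is true.
  18. (¬y9 ∨ y7) — y7 is true.
  19. (y1 ∨ ¬y5) — ¬y5 is true.
  20. (¬y1 ∨ ¬y9 ∨ y2) — y2 is true.
  21. (¬y6 ∨ y2 ∨ ¬y1) — ¬y6 is true.
  22. (¬y4 ∨ y7) — y7 is true.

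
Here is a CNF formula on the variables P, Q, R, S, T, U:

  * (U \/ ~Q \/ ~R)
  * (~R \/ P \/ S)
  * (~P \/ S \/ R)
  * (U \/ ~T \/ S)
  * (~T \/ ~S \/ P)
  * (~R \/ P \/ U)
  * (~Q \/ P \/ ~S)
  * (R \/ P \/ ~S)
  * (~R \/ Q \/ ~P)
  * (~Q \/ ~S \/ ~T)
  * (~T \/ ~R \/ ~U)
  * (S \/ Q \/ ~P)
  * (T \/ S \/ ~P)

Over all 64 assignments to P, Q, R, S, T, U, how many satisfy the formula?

14

Split on P, then S.
  P=T, S=T: 7 of the 16 assignments to (Q,R,T,U) work.
  P=T, S=F: a clause becomes empty — 0.
  P=F, S=T: remaining (Q,R,T,U) ∈ {(F,T,F,T)} — 1.
  P=F, S=F: Q free; 3 ways for (R,T,U) × 2^1 = 6.
Total: 7 + 0 + 1 + 6 = 14.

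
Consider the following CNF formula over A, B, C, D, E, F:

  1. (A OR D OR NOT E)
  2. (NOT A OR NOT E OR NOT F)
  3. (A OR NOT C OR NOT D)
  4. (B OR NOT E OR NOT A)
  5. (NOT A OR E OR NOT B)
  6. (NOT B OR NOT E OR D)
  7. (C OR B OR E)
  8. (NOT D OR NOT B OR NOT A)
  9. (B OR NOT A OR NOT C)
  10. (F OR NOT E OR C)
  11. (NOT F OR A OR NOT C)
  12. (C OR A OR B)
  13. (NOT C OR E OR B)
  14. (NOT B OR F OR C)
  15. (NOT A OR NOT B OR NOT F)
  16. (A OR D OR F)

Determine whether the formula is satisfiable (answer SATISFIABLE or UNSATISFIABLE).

SATISFIABLE

Branch on A: take A = False.
Try B = True.
For the remaining variables, C = False, D = True, E = False, F = True works.
Every clause has at least one true literal under this assignment.
So A = False, B = True, C = False, D = True, E = False, F = True is a satisfying assignment.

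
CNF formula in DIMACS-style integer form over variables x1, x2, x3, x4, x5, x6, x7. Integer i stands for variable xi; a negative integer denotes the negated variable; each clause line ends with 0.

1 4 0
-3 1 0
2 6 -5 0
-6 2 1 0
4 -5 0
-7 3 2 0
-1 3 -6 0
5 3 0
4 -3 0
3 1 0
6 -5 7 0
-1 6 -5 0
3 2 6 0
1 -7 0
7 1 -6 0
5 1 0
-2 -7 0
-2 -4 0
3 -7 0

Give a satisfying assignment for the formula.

x1 = True, x2 = False, x3 = True, x4 = True, x5 = False, x6 = False, x7 = False

Try x1 = True.
Branch on x2: take x2 = False.
Set x3 = True and propagate.
  then x4 is forced to True.
The remaining clauses are satisfied by x5 = False, x6 = False, x7 = False.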